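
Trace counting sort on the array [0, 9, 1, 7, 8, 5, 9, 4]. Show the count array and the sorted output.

Count array: [1, 1, 0, 0, 1, 1, 0, 1, 1, 2]
(count[i] = number of elements equal to i)
Cumulative count: [1, 2, 2, 2, 3, 4, 4, 5, 6, 8]
Sorted: [0, 1, 4, 5, 7, 8, 9, 9]


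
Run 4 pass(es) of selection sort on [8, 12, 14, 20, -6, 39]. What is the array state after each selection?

Pass 1: Select minimum -6 at index 4, swap -> [-6, 12, 14, 20, 8, 39]
Pass 2: Select minimum 8 at index 4, swap -> [-6, 8, 14, 20, 12, 39]
Pass 3: Select minimum 12 at index 4, swap -> [-6, 8, 12, 20, 14, 39]
Pass 4: Select minimum 14 at index 4, swap -> [-6, 8, 12, 14, 20, 39]


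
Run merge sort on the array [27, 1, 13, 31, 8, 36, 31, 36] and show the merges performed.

Divide and conquer:
  Merge [27] + [1] -> [1, 27]
  Merge [13] + [31] -> [13, 31]
  Merge [1, 27] + [13, 31] -> [1, 13, 27, 31]
  Merge [8] + [36] -> [8, 36]
  Merge [31] + [36] -> [31, 36]
  Merge [8, 36] + [31, 36] -> [8, 31, 36, 36]
  Merge [1, 13, 27, 31] + [8, 31, 36, 36] -> [1, 8, 13, 27, 31, 31, 36, 36]


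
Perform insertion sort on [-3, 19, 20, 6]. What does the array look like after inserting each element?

First element -3 is already 'sorted'
Insert 19: shifted 0 elements -> [-3, 19, 20, 6]
Insert 20: shifted 0 elements -> [-3, 19, 20, 6]
Insert 6: shifted 2 elements -> [-3, 6, 19, 20]


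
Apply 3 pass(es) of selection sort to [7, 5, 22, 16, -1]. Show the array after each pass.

Pass 1: Select minimum -1 at index 4, swap -> [-1, 5, 22, 16, 7]
Pass 2: Select minimum 5 at index 1, swap -> [-1, 5, 22, 16, 7]
Pass 3: Select minimum 7 at index 4, swap -> [-1, 5, 7, 16, 22]


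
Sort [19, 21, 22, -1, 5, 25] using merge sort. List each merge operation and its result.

Divide and conquer:
  Merge [21] + [22] -> [21, 22]
  Merge [19] + [21, 22] -> [19, 21, 22]
  Merge [5] + [25] -> [5, 25]
  Merge [-1] + [5, 25] -> [-1, 5, 25]
  Merge [19, 21, 22] + [-1, 5, 25] -> [-1, 5, 19, 21, 22, 25]


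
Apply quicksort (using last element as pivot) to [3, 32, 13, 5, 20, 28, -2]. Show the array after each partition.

Partition 1: pivot=-2 at index 0 -> [-2, 32, 13, 5, 20, 28, 3]
Partition 2: pivot=3 at index 1 -> [-2, 3, 13, 5, 20, 28, 32]
Partition 3: pivot=32 at index 6 -> [-2, 3, 13, 5, 20, 28, 32]
Partition 4: pivot=28 at index 5 -> [-2, 3, 13, 5, 20, 28, 32]
Partition 5: pivot=20 at index 4 -> [-2, 3, 13, 5, 20, 28, 32]
Partition 6: pivot=5 at index 2 -> [-2, 3, 5, 13, 20, 28, 32]


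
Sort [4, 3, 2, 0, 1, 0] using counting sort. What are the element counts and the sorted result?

Count array: [2, 1, 1, 1, 1]
(count[i] = number of elements equal to i)
Cumulative count: [2, 3, 4, 5, 6]
Sorted: [0, 0, 1, 2, 3, 4]


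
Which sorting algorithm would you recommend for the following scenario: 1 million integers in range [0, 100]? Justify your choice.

Best choice: Counting sort
Reason: O(n + k) where k=100 is small; linear time beats O(n log n)


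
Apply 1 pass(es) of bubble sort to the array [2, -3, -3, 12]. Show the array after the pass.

After pass 1: [-3, -3, 2, 12] (2 swaps)
Total swaps: 2


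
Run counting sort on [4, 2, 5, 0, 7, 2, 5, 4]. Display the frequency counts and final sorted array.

Count array: [1, 0, 2, 0, 2, 2, 0, 1]
(count[i] = number of elements equal to i)
Cumulative count: [1, 1, 3, 3, 5, 7, 7, 8]
Sorted: [0, 2, 2, 4, 4, 5, 5, 7]


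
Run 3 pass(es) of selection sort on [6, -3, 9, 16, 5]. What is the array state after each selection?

Pass 1: Select minimum -3 at index 1, swap -> [-3, 6, 9, 16, 5]
Pass 2: Select minimum 5 at index 4, swap -> [-3, 5, 9, 16, 6]
Pass 3: Select minimum 6 at index 4, swap -> [-3, 5, 6, 16, 9]


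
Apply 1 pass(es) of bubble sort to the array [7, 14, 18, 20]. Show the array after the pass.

After pass 1: [7, 14, 18, 20] (0 swaps)
Total swaps: 0


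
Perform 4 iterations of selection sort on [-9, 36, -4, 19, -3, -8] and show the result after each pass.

Pass 1: Select minimum -9 at index 0, swap -> [-9, 36, -4, 19, -3, -8]
Pass 2: Select minimum -8 at index 5, swap -> [-9, -8, -4, 19, -3, 36]
Pass 3: Select minimum -4 at index 2, swap -> [-9, -8, -4, 19, -3, 36]
Pass 4: Select minimum -3 at index 4, swap -> [-9, -8, -4, -3, 19, 36]


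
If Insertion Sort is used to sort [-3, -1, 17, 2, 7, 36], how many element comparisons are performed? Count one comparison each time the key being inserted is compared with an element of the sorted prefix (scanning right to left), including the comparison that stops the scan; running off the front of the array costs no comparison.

Insert -1: -3 <= -1 (stop) = 1 comparison(s) -> [-3, -1, 17, 2, 7, 36]
Insert 17: -1 <= 17 (stop) = 1 comparison(s) -> [-3, -1, 17, 2, 7, 36]
Insert 2: 17 > 2 (shift), -1 <= 2 (stop) = 2 comparison(s) -> [-3, -1, 2, 17, 7, 36]
Insert 7: 17 > 7 (shift), 2 <= 7 (stop) = 2 comparison(s) -> [-3, -1, 2, 7, 17, 36]
Insert 36: 17 <= 36 (stop) = 1 comparison(s) -> [-3, -1, 2, 7, 17, 36]
Total comparisons: 1 + 1 + 2 + 2 + 1 = 7


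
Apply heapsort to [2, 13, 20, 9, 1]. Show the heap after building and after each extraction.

Build heap: [20, 13, 2, 9, 1]
Extract 20: [13, 9, 2, 1, 20]
Extract 13: [9, 1, 2, 13, 20]
Extract 9: [2, 1, 9, 13, 20]
Extract 2: [1, 2, 9, 13, 20]


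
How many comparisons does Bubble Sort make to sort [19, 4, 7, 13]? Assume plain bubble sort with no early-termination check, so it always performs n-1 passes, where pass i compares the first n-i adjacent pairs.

Pass 1: compare adjacent pairs (0,1)..(2,3) = 3 comparison(s), 3 swap(s) -> [4, 7, 13, 19]
Pass 2: compare adjacent pairs (0,1)..(1,2) = 2 comparison(s), 0 swap(s) -> [4, 7, 13, 19]
Pass 3: compare adjacent pairs (0,1)..(0,1) = 1 comparison(s), 0 swap(s) -> [4, 7, 13, 19]
Total comparisons: 3 + 2 + 1 = 6


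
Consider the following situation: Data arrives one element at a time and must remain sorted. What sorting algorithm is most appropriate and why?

Best choice: Insertion sort
Reason: Insertion sort naturally handles online/streaming input by inserting each new element into sorted position


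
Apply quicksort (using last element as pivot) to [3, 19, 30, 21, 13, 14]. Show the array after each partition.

Partition 1: pivot=14 at index 2 -> [3, 13, 14, 21, 19, 30]
Partition 2: pivot=13 at index 1 -> [3, 13, 14, 21, 19, 30]
Partition 3: pivot=30 at index 5 -> [3, 13, 14, 21, 19, 30]
Partition 4: pivot=19 at index 3 -> [3, 13, 14, 19, 21, 30]


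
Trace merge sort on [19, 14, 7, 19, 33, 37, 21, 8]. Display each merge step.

Divide and conquer:
  Merge [19] + [14] -> [14, 19]
  Merge [7] + [19] -> [7, 19]
  Merge [14, 19] + [7, 19] -> [7, 14, 19, 19]
  Merge [33] + [37] -> [33, 37]
  Merge [21] + [8] -> [8, 21]
  Merge [33, 37] + [8, 21] -> [8, 21, 33, 37]
  Merge [7, 14, 19, 19] + [8, 21, 33, 37] -> [7, 8, 14, 19, 19, 21, 33, 37]


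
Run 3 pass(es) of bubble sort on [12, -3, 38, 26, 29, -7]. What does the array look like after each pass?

After pass 1: [-3, 12, 26, 29, -7, 38] (4 swaps)
After pass 2: [-3, 12, 26, -7, 29, 38] (1 swaps)
After pass 3: [-3, 12, -7, 26, 29, 38] (1 swaps)
Total swaps: 6


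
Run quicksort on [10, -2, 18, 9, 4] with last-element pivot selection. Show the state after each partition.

Partition 1: pivot=4 at index 1 -> [-2, 4, 18, 9, 10]
Partition 2: pivot=10 at index 3 -> [-2, 4, 9, 10, 18]


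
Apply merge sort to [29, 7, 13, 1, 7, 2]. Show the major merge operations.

Divide and conquer:
  Merge [7] + [13] -> [7, 13]
  Merge [29] + [7, 13] -> [7, 13, 29]
  Merge [7] + [2] -> [2, 7]
  Merge [1] + [2, 7] -> [1, 2, 7]
  Merge [7, 13, 29] + [1, 2, 7] -> [1, 2, 7, 7, 13, 29]


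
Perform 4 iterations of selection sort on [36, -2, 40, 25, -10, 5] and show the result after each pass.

Pass 1: Select minimum -10 at index 4, swap -> [-10, -2, 40, 25, 36, 5]
Pass 2: Select minimum -2 at index 1, swap -> [-10, -2, 40, 25, 36, 5]
Pass 3: Select minimum 5 at index 5, swap -> [-10, -2, 5, 25, 36, 40]
Pass 4: Select minimum 25 at index 3, swap -> [-10, -2, 5, 25, 36, 40]


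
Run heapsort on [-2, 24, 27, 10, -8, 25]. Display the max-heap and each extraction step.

Build heap: [27, 24, 25, 10, -8, -2]
Extract 27: [25, 24, -2, 10, -8, 27]
Extract 25: [24, 10, -2, -8, 25, 27]
Extract 24: [10, -8, -2, 24, 25, 27]
Extract 10: [-2, -8, 10, 24, 25, 27]
Extract -2: [-8, -2, 10, 24, 25, 27]


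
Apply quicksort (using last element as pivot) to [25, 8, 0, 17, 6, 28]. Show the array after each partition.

Partition 1: pivot=28 at index 5 -> [25, 8, 0, 17, 6, 28]
Partition 2: pivot=6 at index 1 -> [0, 6, 25, 17, 8, 28]
Partition 3: pivot=8 at index 2 -> [0, 6, 8, 17, 25, 28]
Partition 4: pivot=25 at index 4 -> [0, 6, 8, 17, 25, 28]


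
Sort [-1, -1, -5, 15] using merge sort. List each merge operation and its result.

Divide and conquer:
  Merge [-1] + [-1] -> [-1, -1]
  Merge [-5] + [15] -> [-5, 15]
  Merge [-1, -1] + [-5, 15] -> [-5, -1, -1, 15]


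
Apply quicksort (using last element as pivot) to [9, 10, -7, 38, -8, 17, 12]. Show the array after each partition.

Partition 1: pivot=12 at index 4 -> [9, 10, -7, -8, 12, 17, 38]
Partition 2: pivot=-8 at index 0 -> [-8, 10, -7, 9, 12, 17, 38]
Partition 3: pivot=9 at index 2 -> [-8, -7, 9, 10, 12, 17, 38]
Partition 4: pivot=38 at index 6 -> [-8, -7, 9, 10, 12, 17, 38]


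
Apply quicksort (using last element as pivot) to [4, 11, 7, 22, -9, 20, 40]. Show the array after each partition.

Partition 1: pivot=40 at index 6 -> [4, 11, 7, 22, -9, 20, 40]
Partition 2: pivot=20 at index 4 -> [4, 11, 7, -9, 20, 22, 40]
Partition 3: pivot=-9 at index 0 -> [-9, 11, 7, 4, 20, 22, 40]
Partition 4: pivot=4 at index 1 -> [-9, 4, 7, 11, 20, 22, 40]
Partition 5: pivot=11 at index 3 -> [-9, 4, 7, 11, 20, 22, 40]


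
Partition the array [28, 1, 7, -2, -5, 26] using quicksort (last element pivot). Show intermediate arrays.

Partition 1: pivot=26 at index 4 -> [1, 7, -2, -5, 26, 28]
Partition 2: pivot=-5 at index 0 -> [-5, 7, -2, 1, 26, 28]
Partition 3: pivot=1 at index 2 -> [-5, -2, 1, 7, 26, 28]


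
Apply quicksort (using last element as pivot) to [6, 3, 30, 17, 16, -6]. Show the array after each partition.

Partition 1: pivot=-6 at index 0 -> [-6, 3, 30, 17, 16, 6]
Partition 2: pivot=6 at index 2 -> [-6, 3, 6, 17, 16, 30]
Partition 3: pivot=30 at index 5 -> [-6, 3, 6, 17, 16, 30]
Partition 4: pivot=16 at index 3 -> [-6, 3, 6, 16, 17, 30]


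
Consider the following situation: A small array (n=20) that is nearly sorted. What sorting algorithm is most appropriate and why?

Best choice: Insertion sort
Reason: Insertion sort is O(n) for nearly sorted arrays and has low overhead


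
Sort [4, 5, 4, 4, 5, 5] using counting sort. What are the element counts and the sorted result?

Count array: [0, 0, 0, 0, 3, 3]
(count[i] = number of elements equal to i)
Cumulative count: [0, 0, 0, 0, 3, 6]
Sorted: [4, 4, 4, 5, 5, 5]


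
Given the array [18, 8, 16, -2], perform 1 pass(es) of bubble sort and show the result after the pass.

After pass 1: [8, 16, -2, 18] (3 swaps)
Total swaps: 3


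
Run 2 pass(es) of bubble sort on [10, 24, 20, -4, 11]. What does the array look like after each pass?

After pass 1: [10, 20, -4, 11, 24] (3 swaps)
After pass 2: [10, -4, 11, 20, 24] (2 swaps)
Total swaps: 5


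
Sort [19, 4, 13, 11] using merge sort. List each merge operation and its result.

Divide and conquer:
  Merge [19] + [4] -> [4, 19]
  Merge [13] + [11] -> [11, 13]
  Merge [4, 19] + [11, 13] -> [4, 11, 13, 19]


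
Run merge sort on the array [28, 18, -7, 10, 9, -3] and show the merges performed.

Divide and conquer:
  Merge [18] + [-7] -> [-7, 18]
  Merge [28] + [-7, 18] -> [-7, 18, 28]
  Merge [9] + [-3] -> [-3, 9]
  Merge [10] + [-3, 9] -> [-3, 9, 10]
  Merge [-7, 18, 28] + [-3, 9, 10] -> [-7, -3, 9, 10, 18, 28]


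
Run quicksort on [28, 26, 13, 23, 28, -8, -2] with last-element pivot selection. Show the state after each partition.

Partition 1: pivot=-2 at index 1 -> [-8, -2, 13, 23, 28, 28, 26]
Partition 2: pivot=26 at index 4 -> [-8, -2, 13, 23, 26, 28, 28]
Partition 3: pivot=23 at index 3 -> [-8, -2, 13, 23, 26, 28, 28]
Partition 4: pivot=28 at index 6 -> [-8, -2, 13, 23, 26, 28, 28]


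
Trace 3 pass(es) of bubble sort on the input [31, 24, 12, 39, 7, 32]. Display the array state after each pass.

After pass 1: [24, 12, 31, 7, 32, 39] (4 swaps)
After pass 2: [12, 24, 7, 31, 32, 39] (2 swaps)
After pass 3: [12, 7, 24, 31, 32, 39] (1 swaps)
Total swaps: 7


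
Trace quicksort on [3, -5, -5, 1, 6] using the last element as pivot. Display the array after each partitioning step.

Partition 1: pivot=6 at index 4 -> [3, -5, -5, 1, 6]
Partition 2: pivot=1 at index 2 -> [-5, -5, 1, 3, 6]
Partition 3: pivot=-5 at index 1 -> [-5, -5, 1, 3, 6]


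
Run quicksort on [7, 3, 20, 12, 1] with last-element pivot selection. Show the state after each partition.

Partition 1: pivot=1 at index 0 -> [1, 3, 20, 12, 7]
Partition 2: pivot=7 at index 2 -> [1, 3, 7, 12, 20]
Partition 3: pivot=20 at index 4 -> [1, 3, 7, 12, 20]


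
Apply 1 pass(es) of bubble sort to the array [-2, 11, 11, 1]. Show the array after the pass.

After pass 1: [-2, 11, 1, 11] (1 swaps)
Total swaps: 1


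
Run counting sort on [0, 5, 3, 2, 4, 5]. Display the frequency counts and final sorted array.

Count array: [1, 0, 1, 1, 1, 2]
(count[i] = number of elements equal to i)
Cumulative count: [1, 1, 2, 3, 4, 6]
Sorted: [0, 2, 3, 4, 5, 5]


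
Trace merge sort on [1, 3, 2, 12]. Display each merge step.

Divide and conquer:
  Merge [1] + [3] -> [1, 3]
  Merge [2] + [12] -> [2, 12]
  Merge [1, 3] + [2, 12] -> [1, 2, 3, 12]


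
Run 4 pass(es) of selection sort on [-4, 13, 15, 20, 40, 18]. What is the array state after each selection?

Pass 1: Select minimum -4 at index 0, swap -> [-4, 13, 15, 20, 40, 18]
Pass 2: Select minimum 13 at index 1, swap -> [-4, 13, 15, 20, 40, 18]
Pass 3: Select minimum 15 at index 2, swap -> [-4, 13, 15, 20, 40, 18]
Pass 4: Select minimum 18 at index 5, swap -> [-4, 13, 15, 18, 40, 20]


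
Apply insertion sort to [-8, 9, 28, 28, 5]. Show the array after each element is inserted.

First element -8 is already 'sorted'
Insert 9: shifted 0 elements -> [-8, 9, 28, 28, 5]
Insert 28: shifted 0 elements -> [-8, 9, 28, 28, 5]
Insert 28: shifted 0 elements -> [-8, 9, 28, 28, 5]
Insert 5: shifted 3 elements -> [-8, 5, 9, 28, 28]


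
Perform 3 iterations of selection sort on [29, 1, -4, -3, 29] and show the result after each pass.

Pass 1: Select minimum -4 at index 2, swap -> [-4, 1, 29, -3, 29]
Pass 2: Select minimum -3 at index 3, swap -> [-4, -3, 29, 1, 29]
Pass 3: Select minimum 1 at index 3, swap -> [-4, -3, 1, 29, 29]


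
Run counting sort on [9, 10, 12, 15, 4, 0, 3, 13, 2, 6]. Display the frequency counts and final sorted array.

Count array: [1, 0, 1, 1, 1, 0, 1, 0, 0, 1, 1, 0, 1, 1, 0, 1]
(count[i] = number of elements equal to i)
Cumulative count: [1, 1, 2, 3, 4, 4, 5, 5, 5, 6, 7, 7, 8, 9, 9, 10]
Sorted: [0, 2, 3, 4, 6, 9, 10, 12, 13, 15]


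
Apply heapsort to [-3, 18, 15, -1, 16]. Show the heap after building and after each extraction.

Build heap: [18, 16, 15, -1, -3]
Extract 18: [16, -1, 15, -3, 18]
Extract 16: [15, -1, -3, 16, 18]
Extract 15: [-1, -3, 15, 16, 18]
Extract -1: [-3, -1, 15, 16, 18]


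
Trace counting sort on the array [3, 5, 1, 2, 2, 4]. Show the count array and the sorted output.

Count array: [0, 1, 2, 1, 1, 1]
(count[i] = number of elements equal to i)
Cumulative count: [0, 1, 3, 4, 5, 6]
Sorted: [1, 2, 2, 3, 4, 5]


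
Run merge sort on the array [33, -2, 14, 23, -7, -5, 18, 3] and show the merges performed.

Divide and conquer:
  Merge [33] + [-2] -> [-2, 33]
  Merge [14] + [23] -> [14, 23]
  Merge [-2, 33] + [14, 23] -> [-2, 14, 23, 33]
  Merge [-7] + [-5] -> [-7, -5]
  Merge [18] + [3] -> [3, 18]
  Merge [-7, -5] + [3, 18] -> [-7, -5, 3, 18]
  Merge [-2, 14, 23, 33] + [-7, -5, 3, 18] -> [-7, -5, -2, 3, 14, 18, 23, 33]


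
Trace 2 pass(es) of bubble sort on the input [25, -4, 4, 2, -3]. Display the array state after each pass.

After pass 1: [-4, 4, 2, -3, 25] (4 swaps)
After pass 2: [-4, 2, -3, 4, 25] (2 swaps)
Total swaps: 6


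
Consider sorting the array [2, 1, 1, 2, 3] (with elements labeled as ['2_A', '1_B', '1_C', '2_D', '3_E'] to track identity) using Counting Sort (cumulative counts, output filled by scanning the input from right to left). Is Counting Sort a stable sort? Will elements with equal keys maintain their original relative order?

Trace Counting Sort on the labeled array (the key is the number; the letter only tracks identity):
  Counts for values 0..3: [0, 2, 2, 1]
  Cumulative counts: [0, 2, 4, 5]
  Scan right to left: place 3_E at output index 4
  Scan right to left: place 2_D at output index 3
  Scan right to left: place 1_C at output index 1
  Scan right to left: place 1_B at output index 0
  Scan right to left: place 2_A at output index 2
  Output: [1_B, 1_C, 2_A, 2_D, 3_E]
Equal keys:
  value 1: originally 1_B, 1_C; after sorting 1_B, 1_C -> order preserved
  value 2: originally 2_A, 2_D; after sorting 2_A, 2_D -> order preserved
All equal keys kept their original relative order. Counting Sort is stable: scanning the input right to left with decreasing cumulative counts places later duplicates at later output positions.
Answer: Stable


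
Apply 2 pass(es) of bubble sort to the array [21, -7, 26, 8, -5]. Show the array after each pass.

After pass 1: [-7, 21, 8, -5, 26] (3 swaps)
After pass 2: [-7, 8, -5, 21, 26] (2 swaps)
Total swaps: 5


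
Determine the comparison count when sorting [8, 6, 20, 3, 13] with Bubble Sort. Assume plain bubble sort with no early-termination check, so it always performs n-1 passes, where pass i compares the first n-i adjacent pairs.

Pass 1: compare adjacent pairs (0,1)..(3,4) = 4 comparison(s), 3 swap(s) -> [6, 8, 3, 13, 20]
Pass 2: compare adjacent pairs (0,1)..(2,3) = 3 comparison(s), 1 swap(s) -> [6, 3, 8, 13, 20]
Pass 3: compare adjacent pairs (0,1)..(1,2) = 2 comparison(s), 1 swap(s) -> [3, 6, 8, 13, 20]
Pass 4: compare adjacent pairs (0,1)..(0,1) = 1 comparison(s), 0 swap(s) -> [3, 6, 8, 13, 20]
Total comparisons: 4 + 3 + 2 + 1 = 10


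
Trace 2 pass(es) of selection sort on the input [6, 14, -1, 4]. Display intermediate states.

Pass 1: Select minimum -1 at index 2, swap -> [-1, 14, 6, 4]
Pass 2: Select minimum 4 at index 3, swap -> [-1, 4, 6, 14]


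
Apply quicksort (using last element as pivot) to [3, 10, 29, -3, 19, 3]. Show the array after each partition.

Partition 1: pivot=3 at index 2 -> [3, -3, 3, 10, 19, 29]
Partition 2: pivot=-3 at index 0 -> [-3, 3, 3, 10, 19, 29]
Partition 3: pivot=29 at index 5 -> [-3, 3, 3, 10, 19, 29]
Partition 4: pivot=19 at index 4 -> [-3, 3, 3, 10, 19, 29]


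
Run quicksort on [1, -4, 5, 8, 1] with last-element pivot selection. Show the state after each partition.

Partition 1: pivot=1 at index 2 -> [1, -4, 1, 8, 5]
Partition 2: pivot=-4 at index 0 -> [-4, 1, 1, 8, 5]
Partition 3: pivot=5 at index 3 -> [-4, 1, 1, 5, 8]


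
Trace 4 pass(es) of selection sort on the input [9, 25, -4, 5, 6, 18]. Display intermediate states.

Pass 1: Select minimum -4 at index 2, swap -> [-4, 25, 9, 5, 6, 18]
Pass 2: Select minimum 5 at index 3, swap -> [-4, 5, 9, 25, 6, 18]
Pass 3: Select minimum 6 at index 4, swap -> [-4, 5, 6, 25, 9, 18]
Pass 4: Select minimum 9 at index 4, swap -> [-4, 5, 6, 9, 25, 18]


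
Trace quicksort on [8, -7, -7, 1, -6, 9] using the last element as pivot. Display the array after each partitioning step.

Partition 1: pivot=9 at index 5 -> [8, -7, -7, 1, -6, 9]
Partition 2: pivot=-6 at index 2 -> [-7, -7, -6, 1, 8, 9]
Partition 3: pivot=-7 at index 1 -> [-7, -7, -6, 1, 8, 9]
Partition 4: pivot=8 at index 4 -> [-7, -7, -6, 1, 8, 9]


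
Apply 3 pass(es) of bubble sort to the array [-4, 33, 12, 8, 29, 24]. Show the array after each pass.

After pass 1: [-4, 12, 8, 29, 24, 33] (4 swaps)
After pass 2: [-4, 8, 12, 24, 29, 33] (2 swaps)
After pass 3: [-4, 8, 12, 24, 29, 33] (0 swaps)
Total swaps: 6


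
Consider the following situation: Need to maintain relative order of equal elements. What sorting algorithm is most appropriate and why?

Best choice: Merge sort or Insertion sort
Reason: Both are stable; quicksort and heapsort are not stable


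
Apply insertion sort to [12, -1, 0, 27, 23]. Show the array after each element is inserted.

First element 12 is already 'sorted'
Insert -1: shifted 1 elements -> [-1, 12, 0, 27, 23]
Insert 0: shifted 1 elements -> [-1, 0, 12, 27, 23]
Insert 27: shifted 0 elements -> [-1, 0, 12, 27, 23]
Insert 23: shifted 1 elements -> [-1, 0, 12, 23, 27]


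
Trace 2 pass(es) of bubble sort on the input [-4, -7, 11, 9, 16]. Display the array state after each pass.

After pass 1: [-7, -4, 9, 11, 16] (2 swaps)
After pass 2: [-7, -4, 9, 11, 16] (0 swaps)
Total swaps: 2


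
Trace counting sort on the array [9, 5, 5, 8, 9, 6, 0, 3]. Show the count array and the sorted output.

Count array: [1, 0, 0, 1, 0, 2, 1, 0, 1, 2]
(count[i] = number of elements equal to i)
Cumulative count: [1, 1, 1, 2, 2, 4, 5, 5, 6, 8]
Sorted: [0, 3, 5, 5, 6, 8, 9, 9]


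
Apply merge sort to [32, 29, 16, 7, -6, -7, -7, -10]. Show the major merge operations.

Divide and conquer:
  Merge [32] + [29] -> [29, 32]
  Merge [16] + [7] -> [7, 16]
  Merge [29, 32] + [7, 16] -> [7, 16, 29, 32]
  Merge [-6] + [-7] -> [-7, -6]
  Merge [-7] + [-10] -> [-10, -7]
  Merge [-7, -6] + [-10, -7] -> [-10, -7, -7, -6]
  Merge [7, 16, 29, 32] + [-10, -7, -7, -6] -> [-10, -7, -7, -6, 7, 16, 29, 32]


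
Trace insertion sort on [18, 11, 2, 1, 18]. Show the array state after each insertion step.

First element 18 is already 'sorted'
Insert 11: shifted 1 elements -> [11, 18, 2, 1, 18]
Insert 2: shifted 2 elements -> [2, 11, 18, 1, 18]
Insert 1: shifted 3 elements -> [1, 2, 11, 18, 18]
Insert 18: shifted 0 elements -> [1, 2, 11, 18, 18]


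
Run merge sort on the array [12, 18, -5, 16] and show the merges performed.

Divide and conquer:
  Merge [12] + [18] -> [12, 18]
  Merge [-5] + [16] -> [-5, 16]
  Merge [12, 18] + [-5, 16] -> [-5, 12, 16, 18]


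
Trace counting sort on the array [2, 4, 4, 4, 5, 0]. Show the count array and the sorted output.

Count array: [1, 0, 1, 0, 3, 1]
(count[i] = number of elements equal to i)
Cumulative count: [1, 1, 2, 2, 5, 6]
Sorted: [0, 2, 4, 4, 4, 5]


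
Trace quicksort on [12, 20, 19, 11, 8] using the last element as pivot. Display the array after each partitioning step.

Partition 1: pivot=8 at index 0 -> [8, 20, 19, 11, 12]
Partition 2: pivot=12 at index 2 -> [8, 11, 12, 20, 19]
Partition 3: pivot=19 at index 3 -> [8, 11, 12, 19, 20]


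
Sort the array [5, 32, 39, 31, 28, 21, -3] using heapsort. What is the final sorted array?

Build heap: [39, 32, 21, 31, 28, 5, -3]
Extract 39: [32, 31, 21, -3, 28, 5, 39]
Extract 32: [31, 28, 21, -3, 5, 32, 39]
Extract 31: [28, 5, 21, -3, 31, 32, 39]
Extract 28: [21, 5, -3, 28, 31, 32, 39]
Extract 21: [5, -3, 21, 28, 31, 32, 39]
Extract 5: [-3, 5, 21, 28, 31, 32, 39]


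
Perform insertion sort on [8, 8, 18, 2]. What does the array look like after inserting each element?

First element 8 is already 'sorted'
Insert 8: shifted 0 elements -> [8, 8, 18, 2]
Insert 18: shifted 0 elements -> [8, 8, 18, 2]
Insert 2: shifted 3 elements -> [2, 8, 8, 18]


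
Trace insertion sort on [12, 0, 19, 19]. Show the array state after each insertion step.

First element 12 is already 'sorted'
Insert 0: shifted 1 elements -> [0, 12, 19, 19]
Insert 19: shifted 0 elements -> [0, 12, 19, 19]
Insert 19: shifted 0 elements -> [0, 12, 19, 19]


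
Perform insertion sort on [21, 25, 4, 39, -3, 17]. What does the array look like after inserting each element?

First element 21 is already 'sorted'
Insert 25: shifted 0 elements -> [21, 25, 4, 39, -3, 17]
Insert 4: shifted 2 elements -> [4, 21, 25, 39, -3, 17]
Insert 39: shifted 0 elements -> [4, 21, 25, 39, -3, 17]
Insert -3: shifted 4 elements -> [-3, 4, 21, 25, 39, 17]
Insert 17: shifted 3 elements -> [-3, 4, 17, 21, 25, 39]


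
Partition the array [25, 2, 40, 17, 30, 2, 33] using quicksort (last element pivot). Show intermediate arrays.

Partition 1: pivot=33 at index 5 -> [25, 2, 17, 30, 2, 33, 40]
Partition 2: pivot=2 at index 1 -> [2, 2, 17, 30, 25, 33, 40]
Partition 3: pivot=25 at index 3 -> [2, 2, 17, 25, 30, 33, 40]


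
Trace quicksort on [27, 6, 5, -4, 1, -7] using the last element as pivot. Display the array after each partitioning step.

Partition 1: pivot=-7 at index 0 -> [-7, 6, 5, -4, 1, 27]
Partition 2: pivot=27 at index 5 -> [-7, 6, 5, -4, 1, 27]
Partition 3: pivot=1 at index 2 -> [-7, -4, 1, 6, 5, 27]
Partition 4: pivot=5 at index 3 -> [-7, -4, 1, 5, 6, 27]


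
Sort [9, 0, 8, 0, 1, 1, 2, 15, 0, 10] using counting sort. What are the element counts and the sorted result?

Count array: [3, 2, 1, 0, 0, 0, 0, 0, 1, 1, 1, 0, 0, 0, 0, 1]
(count[i] = number of elements equal to i)
Cumulative count: [3, 5, 6, 6, 6, 6, 6, 6, 7, 8, 9, 9, 9, 9, 9, 10]
Sorted: [0, 0, 0, 1, 1, 2, 8, 9, 10, 15]


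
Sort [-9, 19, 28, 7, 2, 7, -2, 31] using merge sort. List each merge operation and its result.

Divide and conquer:
  Merge [-9] + [19] -> [-9, 19]
  Merge [28] + [7] -> [7, 28]
  Merge [-9, 19] + [7, 28] -> [-9, 7, 19, 28]
  Merge [2] + [7] -> [2, 7]
  Merge [-2] + [31] -> [-2, 31]
  Merge [2, 7] + [-2, 31] -> [-2, 2, 7, 31]
  Merge [-9, 7, 19, 28] + [-2, 2, 7, 31] -> [-9, -2, 2, 7, 7, 19, 28, 31]


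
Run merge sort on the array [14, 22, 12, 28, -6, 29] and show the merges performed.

Divide and conquer:
  Merge [22] + [12] -> [12, 22]
  Merge [14] + [12, 22] -> [12, 14, 22]
  Merge [-6] + [29] -> [-6, 29]
  Merge [28] + [-6, 29] -> [-6, 28, 29]
  Merge [12, 14, 22] + [-6, 28, 29] -> [-6, 12, 14, 22, 28, 29]


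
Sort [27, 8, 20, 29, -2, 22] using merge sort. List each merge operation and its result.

Divide and conquer:
  Merge [8] + [20] -> [8, 20]
  Merge [27] + [8, 20] -> [8, 20, 27]
  Merge [-2] + [22] -> [-2, 22]
  Merge [29] + [-2, 22] -> [-2, 22, 29]
  Merge [8, 20, 27] + [-2, 22, 29] -> [-2, 8, 20, 22, 27, 29]


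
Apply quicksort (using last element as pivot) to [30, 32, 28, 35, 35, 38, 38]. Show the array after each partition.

Partition 1: pivot=38 at index 6 -> [30, 32, 28, 35, 35, 38, 38]
Partition 2: pivot=38 at index 5 -> [30, 32, 28, 35, 35, 38, 38]
Partition 3: pivot=35 at index 4 -> [30, 32, 28, 35, 35, 38, 38]
Partition 4: pivot=35 at index 3 -> [30, 32, 28, 35, 35, 38, 38]
Partition 5: pivot=28 at index 0 -> [28, 32, 30, 35, 35, 38, 38]
Partition 6: pivot=30 at index 1 -> [28, 30, 32, 35, 35, 38, 38]


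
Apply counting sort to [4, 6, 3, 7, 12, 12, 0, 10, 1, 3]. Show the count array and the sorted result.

Count array: [1, 1, 0, 2, 1, 0, 1, 1, 0, 0, 1, 0, 2]
(count[i] = number of elements equal to i)
Cumulative count: [1, 2, 2, 4, 5, 5, 6, 7, 7, 7, 8, 8, 10]
Sorted: [0, 1, 3, 3, 4, 6, 7, 10, 12, 12]


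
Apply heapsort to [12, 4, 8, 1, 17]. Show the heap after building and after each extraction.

Build heap: [17, 12, 8, 1, 4]
Extract 17: [12, 4, 8, 1, 17]
Extract 12: [8, 4, 1, 12, 17]
Extract 8: [4, 1, 8, 12, 17]
Extract 4: [1, 4, 8, 12, 17]


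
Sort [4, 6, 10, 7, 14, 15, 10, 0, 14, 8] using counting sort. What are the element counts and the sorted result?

Count array: [1, 0, 0, 0, 1, 0, 1, 1, 1, 0, 2, 0, 0, 0, 2, 1]
(count[i] = number of elements equal to i)
Cumulative count: [1, 1, 1, 1, 2, 2, 3, 4, 5, 5, 7, 7, 7, 7, 9, 10]
Sorted: [0, 4, 6, 7, 8, 10, 10, 14, 14, 15]


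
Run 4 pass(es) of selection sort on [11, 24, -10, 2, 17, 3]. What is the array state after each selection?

Pass 1: Select minimum -10 at index 2, swap -> [-10, 24, 11, 2, 17, 3]
Pass 2: Select minimum 2 at index 3, swap -> [-10, 2, 11, 24, 17, 3]
Pass 3: Select minimum 3 at index 5, swap -> [-10, 2, 3, 24, 17, 11]
Pass 4: Select minimum 11 at index 5, swap -> [-10, 2, 3, 11, 17, 24]


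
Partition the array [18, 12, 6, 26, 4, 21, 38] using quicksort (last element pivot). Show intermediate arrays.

Partition 1: pivot=38 at index 6 -> [18, 12, 6, 26, 4, 21, 38]
Partition 2: pivot=21 at index 4 -> [18, 12, 6, 4, 21, 26, 38]
Partition 3: pivot=4 at index 0 -> [4, 12, 6, 18, 21, 26, 38]
Partition 4: pivot=18 at index 3 -> [4, 12, 6, 18, 21, 26, 38]
Partition 5: pivot=6 at index 1 -> [4, 6, 12, 18, 21, 26, 38]


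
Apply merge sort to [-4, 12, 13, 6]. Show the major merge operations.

Divide and conquer:
  Merge [-4] + [12] -> [-4, 12]
  Merge [13] + [6] -> [6, 13]
  Merge [-4, 12] + [6, 13] -> [-4, 6, 12, 13]


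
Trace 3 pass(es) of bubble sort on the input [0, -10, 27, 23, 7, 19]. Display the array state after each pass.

After pass 1: [-10, 0, 23, 7, 19, 27] (4 swaps)
After pass 2: [-10, 0, 7, 19, 23, 27] (2 swaps)
After pass 3: [-10, 0, 7, 19, 23, 27] (0 swaps)
Total swaps: 6


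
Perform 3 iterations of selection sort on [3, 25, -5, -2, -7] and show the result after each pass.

Pass 1: Select minimum -7 at index 4, swap -> [-7, 25, -5, -2, 3]
Pass 2: Select minimum -5 at index 2, swap -> [-7, -5, 25, -2, 3]
Pass 3: Select minimum -2 at index 3, swap -> [-7, -5, -2, 25, 3]


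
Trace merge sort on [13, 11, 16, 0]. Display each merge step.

Divide and conquer:
  Merge [13] + [11] -> [11, 13]
  Merge [16] + [0] -> [0, 16]
  Merge [11, 13] + [0, 16] -> [0, 11, 13, 16]


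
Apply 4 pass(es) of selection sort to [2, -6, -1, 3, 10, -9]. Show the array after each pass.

Pass 1: Select minimum -9 at index 5, swap -> [-9, -6, -1, 3, 10, 2]
Pass 2: Select minimum -6 at index 1, swap -> [-9, -6, -1, 3, 10, 2]
Pass 3: Select minimum -1 at index 2, swap -> [-9, -6, -1, 3, 10, 2]
Pass 4: Select minimum 2 at index 5, swap -> [-9, -6, -1, 2, 10, 3]


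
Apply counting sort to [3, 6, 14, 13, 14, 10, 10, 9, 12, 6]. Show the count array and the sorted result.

Count array: [0, 0, 0, 1, 0, 0, 2, 0, 0, 1, 2, 0, 1, 1, 2]
(count[i] = number of elements equal to i)
Cumulative count: [0, 0, 0, 1, 1, 1, 3, 3, 3, 4, 6, 6, 7, 8, 10]
Sorted: [3, 6, 6, 9, 10, 10, 12, 13, 14, 14]


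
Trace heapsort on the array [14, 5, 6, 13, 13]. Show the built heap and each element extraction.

Build heap: [14, 13, 6, 5, 13]
Extract 14: [13, 13, 6, 5, 14]
Extract 13: [13, 5, 6, 13, 14]
Extract 13: [6, 5, 13, 13, 14]
Extract 6: [5, 6, 13, 13, 14]


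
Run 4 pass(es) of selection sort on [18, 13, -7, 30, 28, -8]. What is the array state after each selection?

Pass 1: Select minimum -8 at index 5, swap -> [-8, 13, -7, 30, 28, 18]
Pass 2: Select minimum -7 at index 2, swap -> [-8, -7, 13, 30, 28, 18]
Pass 3: Select minimum 13 at index 2, swap -> [-8, -7, 13, 30, 28, 18]
Pass 4: Select minimum 18 at index 5, swap -> [-8, -7, 13, 18, 28, 30]


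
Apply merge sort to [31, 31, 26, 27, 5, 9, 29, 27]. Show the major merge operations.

Divide and conquer:
  Merge [31] + [31] -> [31, 31]
  Merge [26] + [27] -> [26, 27]
  Merge [31, 31] + [26, 27] -> [26, 27, 31, 31]
  Merge [5] + [9] -> [5, 9]
  Merge [29] + [27] -> [27, 29]
  Merge [5, 9] + [27, 29] -> [5, 9, 27, 29]
  Merge [26, 27, 31, 31] + [5, 9, 27, 29] -> [5, 9, 26, 27, 27, 29, 31, 31]


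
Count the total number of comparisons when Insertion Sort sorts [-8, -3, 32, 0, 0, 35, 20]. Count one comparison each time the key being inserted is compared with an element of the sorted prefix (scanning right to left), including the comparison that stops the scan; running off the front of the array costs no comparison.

Insert -3: -8 <= -3 (stop) = 1 comparison(s) -> [-8, -3, 32, 0, 0, 35, 20]
Insert 32: -3 <= 32 (stop) = 1 comparison(s) -> [-8, -3, 32, 0, 0, 35, 20]
Insert 0: 32 > 0 (shift), -3 <= 0 (stop) = 2 comparison(s) -> [-8, -3, 0, 32, 0, 35, 20]
Insert 0: 32 > 0 (shift), 0 <= 0 (stop) = 2 comparison(s) -> [-8, -3, 0, 0, 32, 35, 20]
Insert 35: 32 <= 35 (stop) = 1 comparison(s) -> [-8, -3, 0, 0, 32, 35, 20]
Insert 20: 35 > 20 (shift), 32 > 20 (shift), 0 <= 20 (stop) = 3 comparison(s) -> [-8, -3, 0, 0, 20, 32, 35]
Total comparisons: 1 + 1 + 2 + 2 + 1 + 3 = 10


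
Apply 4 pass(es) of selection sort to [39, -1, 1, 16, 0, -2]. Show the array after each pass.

Pass 1: Select minimum -2 at index 5, swap -> [-2, -1, 1, 16, 0, 39]
Pass 2: Select minimum -1 at index 1, swap -> [-2, -1, 1, 16, 0, 39]
Pass 3: Select minimum 0 at index 4, swap -> [-2, -1, 0, 16, 1, 39]
Pass 4: Select minimum 1 at index 4, swap -> [-2, -1, 0, 1, 16, 39]


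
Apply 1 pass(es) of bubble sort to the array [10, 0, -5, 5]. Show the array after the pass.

After pass 1: [0, -5, 5, 10] (3 swaps)
Total swaps: 3


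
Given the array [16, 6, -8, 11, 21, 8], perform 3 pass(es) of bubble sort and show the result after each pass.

After pass 1: [6, -8, 11, 16, 8, 21] (4 swaps)
After pass 2: [-8, 6, 11, 8, 16, 21] (2 swaps)
After pass 3: [-8, 6, 8, 11, 16, 21] (1 swaps)
Total swaps: 7


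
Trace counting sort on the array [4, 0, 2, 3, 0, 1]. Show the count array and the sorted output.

Count array: [2, 1, 1, 1, 1]
(count[i] = number of elements equal to i)
Cumulative count: [2, 3, 4, 5, 6]
Sorted: [0, 0, 1, 2, 3, 4]


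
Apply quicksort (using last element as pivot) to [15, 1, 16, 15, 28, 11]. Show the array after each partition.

Partition 1: pivot=11 at index 1 -> [1, 11, 16, 15, 28, 15]
Partition 2: pivot=15 at index 3 -> [1, 11, 15, 15, 28, 16]
Partition 3: pivot=16 at index 4 -> [1, 11, 15, 15, 16, 28]


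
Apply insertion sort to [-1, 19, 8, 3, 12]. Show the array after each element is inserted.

First element -1 is already 'sorted'
Insert 19: shifted 0 elements -> [-1, 19, 8, 3, 12]
Insert 8: shifted 1 elements -> [-1, 8, 19, 3, 12]
Insert 3: shifted 2 elements -> [-1, 3, 8, 19, 12]
Insert 12: shifted 1 elements -> [-1, 3, 8, 12, 19]


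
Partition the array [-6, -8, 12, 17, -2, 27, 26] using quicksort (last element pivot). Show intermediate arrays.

Partition 1: pivot=26 at index 5 -> [-6, -8, 12, 17, -2, 26, 27]
Partition 2: pivot=-2 at index 2 -> [-6, -8, -2, 17, 12, 26, 27]
Partition 3: pivot=-8 at index 0 -> [-8, -6, -2, 17, 12, 26, 27]
Partition 4: pivot=12 at index 3 -> [-8, -6, -2, 12, 17, 26, 27]


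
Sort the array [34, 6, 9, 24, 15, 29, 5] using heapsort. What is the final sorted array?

Build heap: [34, 24, 29, 6, 15, 9, 5]
Extract 34: [29, 24, 9, 6, 15, 5, 34]
Extract 29: [24, 15, 9, 6, 5, 29, 34]
Extract 24: [15, 6, 9, 5, 24, 29, 34]
Extract 15: [9, 6, 5, 15, 24, 29, 34]
Extract 9: [6, 5, 9, 15, 24, 29, 34]
Extract 6: [5, 6, 9, 15, 24, 29, 34]


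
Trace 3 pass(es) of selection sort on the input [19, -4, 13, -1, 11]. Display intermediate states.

Pass 1: Select minimum -4 at index 1, swap -> [-4, 19, 13, -1, 11]
Pass 2: Select minimum -1 at index 3, swap -> [-4, -1, 13, 19, 11]
Pass 3: Select minimum 11 at index 4, swap -> [-4, -1, 11, 19, 13]


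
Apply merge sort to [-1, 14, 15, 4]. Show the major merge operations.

Divide and conquer:
  Merge [-1] + [14] -> [-1, 14]
  Merge [15] + [4] -> [4, 15]
  Merge [-1, 14] + [4, 15] -> [-1, 4, 14, 15]


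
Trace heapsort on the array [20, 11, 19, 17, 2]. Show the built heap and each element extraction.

Build heap: [20, 17, 19, 11, 2]
Extract 20: [19, 17, 2, 11, 20]
Extract 19: [17, 11, 2, 19, 20]
Extract 17: [11, 2, 17, 19, 20]
Extract 11: [2, 11, 17, 19, 20]


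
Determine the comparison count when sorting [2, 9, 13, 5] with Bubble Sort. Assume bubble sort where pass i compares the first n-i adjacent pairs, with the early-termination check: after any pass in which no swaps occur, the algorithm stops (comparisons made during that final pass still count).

Pass 1: compare adjacent pairs (0,1)..(2,3) = 3 comparison(s), 1 swap(s) -> [2, 9, 5, 13]
Pass 2: compare adjacent pairs (0,1)..(1,2) = 2 comparison(s), 1 swap(s) -> [2, 5, 9, 13]
Pass 3: compare adjacent pairs (0,1)..(0,1) = 1 comparison(s), 0 swap(s) -> [2, 5, 9, 13]
No swaps in this pass, so bubble sort stops here.
Total comparisons: 3 + 2 + 1 = 6


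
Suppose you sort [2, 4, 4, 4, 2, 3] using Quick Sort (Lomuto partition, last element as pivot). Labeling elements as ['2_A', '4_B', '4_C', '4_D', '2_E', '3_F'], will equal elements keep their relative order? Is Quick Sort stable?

Trace Quick Sort on the labeled array (the key is the number; the letter only tracks identity):
  Partition indices 0..5 around pivot 3_F -> [2_A, 2_E, 3_F, 4_D, 4_B, 4_C]
  Partition indices 0..1 around pivot 2_E -> [2_A, 2_E, 3_F, 4_D, 4_B, 4_C]
  Partition indices 3..5 around pivot 4_C -> [2_A, 2_E, 3_F, 4_D, 4_B, 4_C]
  Partition indices 3..4 around pivot 4_B -> [2_A, 2_E, 3_F, 4_D, 4_B, 4_C]
Final order: [2_A, 2_E, 3_F, 4_D, 4_B, 4_C]
Equal keys:
  value 2: originally 2_A, 2_E; after sorting 2_A, 2_E -> order preserved
  value 4: originally 4_B, 4_C, 4_D; after sorting 4_D, 4_B, 4_C -> order changed
Equal keys were reordered, so Quick Sort is not stable: partition swaps elements across long distances and can reorder equal keys. (One such input is enough; an unstable sort may happen to preserve order on other inputs, but it gives no guarantee.)
Answer: Not stable


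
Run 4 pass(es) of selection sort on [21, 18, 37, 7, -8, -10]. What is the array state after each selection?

Pass 1: Select minimum -10 at index 5, swap -> [-10, 18, 37, 7, -8, 21]
Pass 2: Select minimum -8 at index 4, swap -> [-10, -8, 37, 7, 18, 21]
Pass 3: Select minimum 7 at index 3, swap -> [-10, -8, 7, 37, 18, 21]
Pass 4: Select minimum 18 at index 4, swap -> [-10, -8, 7, 18, 37, 21]


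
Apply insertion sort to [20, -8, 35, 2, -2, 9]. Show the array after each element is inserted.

First element 20 is already 'sorted'
Insert -8: shifted 1 elements -> [-8, 20, 35, 2, -2, 9]
Insert 35: shifted 0 elements -> [-8, 20, 35, 2, -2, 9]
Insert 2: shifted 2 elements -> [-8, 2, 20, 35, -2, 9]
Insert -2: shifted 3 elements -> [-8, -2, 2, 20, 35, 9]
Insert 9: shifted 2 elements -> [-8, -2, 2, 9, 20, 35]


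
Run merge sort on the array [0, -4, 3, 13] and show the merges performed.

Divide and conquer:
  Merge [0] + [-4] -> [-4, 0]
  Merge [3] + [13] -> [3, 13]
  Merge [-4, 0] + [3, 13] -> [-4, 0, 3, 13]


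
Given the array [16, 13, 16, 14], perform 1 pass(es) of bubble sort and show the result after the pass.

After pass 1: [13, 16, 14, 16] (2 swaps)
Total swaps: 2


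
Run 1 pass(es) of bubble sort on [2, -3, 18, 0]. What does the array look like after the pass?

After pass 1: [-3, 2, 0, 18] (2 swaps)
Total swaps: 2


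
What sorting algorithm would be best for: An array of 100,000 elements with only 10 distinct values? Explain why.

Best choice: 3-way quicksort or Counting sort
Reason: 3-way (Dutch national flag) partitioning groups every copy of the pivot together, so with only d=10 distinct keys quicksort finishes in O(n log d) expected time, which is effectively linear; counting sort runs in O(n + k) where k is the size of the key range (not the number of distinct values), so it is linear when the 10 values are integers drawn from a small known range


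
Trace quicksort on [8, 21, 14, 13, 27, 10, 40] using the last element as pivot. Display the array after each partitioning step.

Partition 1: pivot=40 at index 6 -> [8, 21, 14, 13, 27, 10, 40]
Partition 2: pivot=10 at index 1 -> [8, 10, 14, 13, 27, 21, 40]
Partition 3: pivot=21 at index 4 -> [8, 10, 14, 13, 21, 27, 40]
Partition 4: pivot=13 at index 2 -> [8, 10, 13, 14, 21, 27, 40]


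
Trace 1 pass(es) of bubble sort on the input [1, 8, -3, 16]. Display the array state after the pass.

After pass 1: [1, -3, 8, 16] (1 swaps)
Total swaps: 1


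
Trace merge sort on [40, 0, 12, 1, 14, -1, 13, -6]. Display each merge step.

Divide and conquer:
  Merge [40] + [0] -> [0, 40]
  Merge [12] + [1] -> [1, 12]
  Merge [0, 40] + [1, 12] -> [0, 1, 12, 40]
  Merge [14] + [-1] -> [-1, 14]
  Merge [13] + [-6] -> [-6, 13]
  Merge [-1, 14] + [-6, 13] -> [-6, -1, 13, 14]
  Merge [0, 1, 12, 40] + [-6, -1, 13, 14] -> [-6, -1, 0, 1, 12, 13, 14, 40]
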